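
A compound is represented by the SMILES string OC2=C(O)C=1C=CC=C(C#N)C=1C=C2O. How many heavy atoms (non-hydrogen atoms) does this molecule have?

Every atom symbol written in the SMILES (organic subset) is one heavy atom; implicit H are not written.
Heavy atoms by element → C:11, N:1, O:3.
Total: 15.

15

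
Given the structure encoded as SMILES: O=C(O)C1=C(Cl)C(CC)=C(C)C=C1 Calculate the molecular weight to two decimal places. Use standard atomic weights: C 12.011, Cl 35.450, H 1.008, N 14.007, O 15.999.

198.65 g/mol

First, the molecular formula is C10H11ClO2 (counting implicit H from valence).
  C: 10 × 12.011 = 120.110
  Cl: 1 × 35.450 = 35.450
  H: 11 × 1.008 = 11.088
  O: 2 × 15.999 = 31.998
Sum: 10×12.011 + 1×35.450 + 11×1.008 + 2×15.999 = 198.646 → 198.65 g/mol.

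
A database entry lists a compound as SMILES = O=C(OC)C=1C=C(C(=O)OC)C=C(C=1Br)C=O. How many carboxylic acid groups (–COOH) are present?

0

Scan the SMILES for the carboxylic acid motif — none present.
Groups that are present: 1 aldehyde, 2 ester.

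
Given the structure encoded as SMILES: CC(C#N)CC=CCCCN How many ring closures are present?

0

In SMILES, each pair of matching ring-closure digits denotes one ring-closing bond; the number of such bonds equals the number of independent rings.
Ring-closure bonds here: 0.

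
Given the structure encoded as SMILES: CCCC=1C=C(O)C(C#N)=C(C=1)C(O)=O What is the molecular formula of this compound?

C11H11NO3

Walk through each heavy atom and fill implicit hydrogens from standard valence (C 4, N 3, O 2, S 2, halogen 1):
  atom 1: C, bond orders sum to 1 (valence 4) → 3 H
  atom 2: C, bond orders sum to 2 (valence 4) → 2 H
  atom 3: C, bond orders sum to 2 (valence 4) → 2 H
  atom 4: C, bond orders sum to 4 (valence 4) → 0 H
  atom 5: C, bond orders sum to 3 (valence 4) → 1 H
  atom 6: C, bond orders sum to 4 (valence 4) → 0 H
  atom 7: O, bond orders sum to 1 (valence 2) → 1 H
  atom 8: C, bond orders sum to 4 (valence 4) → 0 H
  atom 9: C, bond orders sum to 4 (valence 4) → 0 H
  atom 10: N, bond orders sum to 3 (valence 3) → 0 H
  atom 11: C, bond orders sum to 4 (valence 4) → 0 H
  atom 12: C, bond orders sum to 3 (valence 4) → 1 H
  atom 13: C, bond orders sum to 4 (valence 4) → 0 H
  atom 14: O, bond orders sum to 1 (valence 2) → 1 H
  atom 15: O, bond orders sum to 2 (valence 2) → 0 H
Totals → C:11, H:11, N:1, O:3.
In Hill order: C11H11NO3.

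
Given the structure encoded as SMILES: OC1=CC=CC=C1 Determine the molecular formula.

Walk through each heavy atom and fill implicit hydrogens from standard valence (C 4, N 3, O 2, S 2, halogen 1):
  atom 1: O, bond orders sum to 1 (valence 2) → 1 H
  atom 2: C, bond orders sum to 4 (valence 4) → 0 H
  atom 3: C, bond orders sum to 3 (valence 4) → 1 H
  atom 4: C, bond orders sum to 3 (valence 4) → 1 H
  atom 5: C, bond orders sum to 3 (valence 4) → 1 H
  atom 6: C, bond orders sum to 3 (valence 4) → 1 H
  atom 7: C, bond orders sum to 3 (valence 4) → 1 H
Totals → C:6, H:6, O:1.
In Hill order: C6H6O.

C6H6O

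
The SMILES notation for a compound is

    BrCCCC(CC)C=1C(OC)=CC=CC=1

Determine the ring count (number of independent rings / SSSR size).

1

In SMILES, each pair of matching ring-closure digits denotes one ring-closing bond; the number of such bonds equals the number of independent rings.
Ring-closure bonds here: 1.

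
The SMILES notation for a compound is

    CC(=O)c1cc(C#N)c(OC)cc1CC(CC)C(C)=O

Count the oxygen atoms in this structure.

3

Scan the SMILES for O atoms (remember two-letter symbols like Cl and Br are single atoms).
Oxygen count: 3.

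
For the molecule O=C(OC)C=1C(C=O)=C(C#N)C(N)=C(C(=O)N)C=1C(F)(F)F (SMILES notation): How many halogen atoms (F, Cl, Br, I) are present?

3

Halogen atoms appear at heavy-atom positions 20, 21, 22 (3×F).
Other groups present: 1 aldehyde, 1 amide, 1 ester, 1 nitrile, 1 primary amine.
Halogen count: 3.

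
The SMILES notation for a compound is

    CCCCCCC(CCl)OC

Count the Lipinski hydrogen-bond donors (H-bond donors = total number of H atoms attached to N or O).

0

Donors: find every N or O and count the H atoms it carries.
  atom 10 (O): bond orders sum to 2 → 0 H
Lipinski HBD = 0.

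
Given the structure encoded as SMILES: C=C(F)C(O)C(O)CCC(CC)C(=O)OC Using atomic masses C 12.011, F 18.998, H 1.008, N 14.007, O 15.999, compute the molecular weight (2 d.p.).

234.27 g/mol

First, the molecular formula is C11H19FO4 (counting implicit H from valence).
  C: 11 × 12.011 = 132.121
  F: 1 × 18.998 = 18.998
  H: 19 × 1.008 = 19.152
  O: 4 × 15.999 = 63.996
Sum: 11×12.011 + 1×18.998 + 19×1.008 + 4×15.999 = 234.267 → 234.27 g/mol.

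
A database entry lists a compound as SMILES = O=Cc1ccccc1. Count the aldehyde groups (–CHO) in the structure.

1

The aldehyde motif appears at heavy-atom position 2 in the SMILES.
Aldehyde count: 1.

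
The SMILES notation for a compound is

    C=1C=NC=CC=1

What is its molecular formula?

Walk through each heavy atom and fill implicit hydrogens from standard valence (C 4, N 3, O 2, S 2, halogen 1):
  atom 1: C, bond orders sum to 3 (valence 4) → 1 H
  atom 2: C, bond orders sum to 3 (valence 4) → 1 H
  atom 3: N, bond orders sum to 3 (valence 3) → 0 H
  atom 4: C, bond orders sum to 3 (valence 4) → 1 H
  atom 5: C, bond orders sum to 3 (valence 4) → 1 H
  atom 6: C, bond orders sum to 3 (valence 4) → 1 H
Totals → C:5, H:5, N:1.
In Hill order: C5H5N.

C5H5N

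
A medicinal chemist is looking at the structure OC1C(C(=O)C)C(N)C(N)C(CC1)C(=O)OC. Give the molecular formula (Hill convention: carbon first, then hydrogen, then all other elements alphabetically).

Walk through each heavy atom and fill implicit hydrogens from standard valence (C 4, N 3, O 2, S 2, halogen 1):
  atom 1: O, bond orders sum to 1 (valence 2) → 1 H
  atom 2: C, bond orders sum to 3 (valence 4) → 1 H
  atom 3: C, bond orders sum to 3 (valence 4) → 1 H
  atom 4: C, bond orders sum to 4 (valence 4) → 0 H
  atom 5: O, bond orders sum to 2 (valence 2) → 0 H
  atom 6: C, bond orders sum to 1 (valence 4) → 3 H
  atom 7: C, bond orders sum to 3 (valence 4) → 1 H
  atom 8: N, bond orders sum to 1 (valence 3) → 2 H
  atom 9: C, bond orders sum to 3 (valence 4) → 1 H
  atom 10: N, bond orders sum to 1 (valence 3) → 2 H
  atom 11: C, bond orders sum to 3 (valence 4) → 1 H
  atom 12: C, bond orders sum to 2 (valence 4) → 2 H
  atom 13: C, bond orders sum to 2 (valence 4) → 2 H
  atom 14: C, bond orders sum to 4 (valence 4) → 0 H
  atom 15: O, bond orders sum to 2 (valence 2) → 0 H
  atom 16: O, bond orders sum to 2 (valence 2) → 0 H
  atom 17: C, bond orders sum to 1 (valence 4) → 3 H
Totals → C:11, H:20, N:2, O:4.

C11H20N2O4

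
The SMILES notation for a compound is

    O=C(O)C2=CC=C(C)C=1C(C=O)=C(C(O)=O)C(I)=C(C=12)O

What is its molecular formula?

Walk through each heavy atom and fill implicit hydrogens from standard valence (C 4, N 3, O 2, S 2, halogen 1):
  atom 1: O, bond orders sum to 2 (valence 2) → 0 H
  atom 2: C, bond orders sum to 4 (valence 4) → 0 H
  atom 3: O, bond orders sum to 1 (valence 2) → 1 H
  atom 4: C, bond orders sum to 4 (valence 4) → 0 H
  atom 5: C, bond orders sum to 3 (valence 4) → 1 H
  atom 6: C, bond orders sum to 3 (valence 4) → 1 H
  atom 7: C, bond orders sum to 4 (valence 4) → 0 H
  atom 8: C, bond orders sum to 1 (valence 4) → 3 H
  atom 9: C, bond orders sum to 4 (valence 4) → 0 H
  atom 10: C, bond orders sum to 4 (valence 4) → 0 H
  atom 11: C, bond orders sum to 3 (valence 4) → 1 H
  atom 12: O, bond orders sum to 2 (valence 2) → 0 H
  atom 13: C, bond orders sum to 4 (valence 4) → 0 H
  atom 14: C, bond orders sum to 4 (valence 4) → 0 H
  atom 15: O, bond orders sum to 1 (valence 2) → 1 H
  atom 16: O, bond orders sum to 2 (valence 2) → 0 H
  atom 17: C, bond orders sum to 4 (valence 4) → 0 H
  atom 18: I (halogen, monovalent) → 0 H
  atom 19: C, bond orders sum to 4 (valence 4) → 0 H
  atom 20: C, bond orders sum to 4 (valence 4) → 0 H
  atom 21: O, bond orders sum to 1 (valence 2) → 1 H
Totals → C:14, H:9, I:1, O:6.
In Hill order: C14H9IO6.

C14H9IO6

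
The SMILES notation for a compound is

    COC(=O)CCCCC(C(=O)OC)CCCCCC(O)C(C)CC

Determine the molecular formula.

C19H36O5

Walk through each heavy atom and fill implicit hydrogens from standard valence (C 4, N 3, O 2, S 2, halogen 1):
  atom 1: C, bond orders sum to 1 (valence 4) → 3 H
  atom 2: O, bond orders sum to 2 (valence 2) → 0 H
  atom 3: C, bond orders sum to 4 (valence 4) → 0 H
  atom 4: O, bond orders sum to 2 (valence 2) → 0 H
  atom 5: C, bond orders sum to 2 (valence 4) → 2 H
  atom 6: C, bond orders sum to 2 (valence 4) → 2 H
  atom 7: C, bond orders sum to 2 (valence 4) → 2 H
  atom 8: C, bond orders sum to 2 (valence 4) → 2 H
  atom 9: C, bond orders sum to 3 (valence 4) → 1 H
  atom 10: C, bond orders sum to 4 (valence 4) → 0 H
  atom 11: O, bond orders sum to 2 (valence 2) → 0 H
  atom 12: O, bond orders sum to 2 (valence 2) → 0 H
  atom 13: C, bond orders sum to 1 (valence 4) → 3 H
  atom 14: C, bond orders sum to 2 (valence 4) → 2 H
  atom 15: C, bond orders sum to 2 (valence 4) → 2 H
  atom 16: C, bond orders sum to 2 (valence 4) → 2 H
  atom 17: C, bond orders sum to 2 (valence 4) → 2 H
  atom 18: C, bond orders sum to 2 (valence 4) → 2 H
  atom 19: C, bond orders sum to 3 (valence 4) → 1 H
  atom 20: O, bond orders sum to 1 (valence 2) → 1 H
  atom 21: C, bond orders sum to 3 (valence 4) → 1 H
  atom 22: C, bond orders sum to 1 (valence 4) → 3 H
  atom 23: C, bond orders sum to 2 (valence 4) → 2 H
  atom 24: C, bond orders sum to 1 (valence 4) → 3 H
Totals → C:19, H:36, O:5.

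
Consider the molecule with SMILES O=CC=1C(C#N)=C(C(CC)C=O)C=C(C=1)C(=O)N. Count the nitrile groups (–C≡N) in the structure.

The nitrile motif appears at heavy-atom position 5 in the SMILES.
Other groups present: 2 aldehyde, 1 amide.
Nitrile count: 1.

1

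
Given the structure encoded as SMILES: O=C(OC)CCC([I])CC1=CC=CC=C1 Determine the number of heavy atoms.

Every atom symbol written in the SMILES (organic subset) is one heavy atom; implicit H are not written.
Heavy atoms by element → C:12, I:1, O:2.
Total: 15.

15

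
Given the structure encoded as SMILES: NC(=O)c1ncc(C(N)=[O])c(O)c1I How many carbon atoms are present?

7

Count every carbon token in the SMILES (each C, including those in ring-closure positions and inside branches).
Carbon count: 7.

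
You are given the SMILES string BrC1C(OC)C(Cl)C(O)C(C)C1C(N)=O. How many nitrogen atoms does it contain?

Scan the SMILES for N atoms (remember two-letter symbols like Cl and Br are single atoms).
Nitrogen count: 1.

1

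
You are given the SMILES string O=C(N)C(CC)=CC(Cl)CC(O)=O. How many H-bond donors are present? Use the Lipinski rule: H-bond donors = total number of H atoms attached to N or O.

3

Donors: find every N or O and count the H atoms it carries.
  atom 1 (O): bond orders sum to 2 → 0 H
  atom 3 (N): bond orders sum to 1 → 2 H
  atom 12 (O): bond orders sum to 1 → 1 H
  atom 13 (O): bond orders sum to 2 → 0 H
Lipinski HBD = 3.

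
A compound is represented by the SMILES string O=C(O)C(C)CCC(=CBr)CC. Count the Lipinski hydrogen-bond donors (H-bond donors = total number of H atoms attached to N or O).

Donors: find every N or O and count the H atoms it carries.
  atom 1 (O): bond orders sum to 2 → 0 H
  atom 3 (O): bond orders sum to 1 → 1 H
Lipinski HBD = 1.

1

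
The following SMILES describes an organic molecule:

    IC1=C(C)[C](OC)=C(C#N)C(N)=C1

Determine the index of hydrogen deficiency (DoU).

Degree of unsaturation = (number of rings) + (number of π bonds).
Ring closures in the SMILES: 1.
π bonds: 3 double bonds (each 1 DoU), 1 triple bond (each 2 DoU) → 5 DoU from unsaturation.
Total DoU = 1 + 5 = 6.

6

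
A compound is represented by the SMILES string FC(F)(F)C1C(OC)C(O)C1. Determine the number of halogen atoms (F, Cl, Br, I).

3

Halogen atoms appear at heavy-atom positions 1, 3, 4 (3×F).
Other groups present: 1 ether, 1 hydroxyl.
Halogen count: 3.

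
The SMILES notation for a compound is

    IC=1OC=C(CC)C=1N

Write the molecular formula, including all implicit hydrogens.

Walk through each heavy atom and fill implicit hydrogens from standard valence (C 4, N 3, O 2, S 2, halogen 1):
  atom 1: I (halogen, monovalent) → 0 H
  atom 2: C, bond orders sum to 4 (valence 4) → 0 H
  atom 3: O, bond orders sum to 2 (valence 2) → 0 H
  atom 4: C, bond orders sum to 3 (valence 4) → 1 H
  atom 5: C, bond orders sum to 4 (valence 4) → 0 H
  atom 6: C, bond orders sum to 2 (valence 4) → 2 H
  atom 7: C, bond orders sum to 1 (valence 4) → 3 H
  atom 8: C, bond orders sum to 4 (valence 4) → 0 H
  atom 9: N, bond orders sum to 1 (valence 3) → 2 H
Totals → C:6, H:8, I:1, N:1, O:1.
In Hill order: C6H8INO.

C6H8INO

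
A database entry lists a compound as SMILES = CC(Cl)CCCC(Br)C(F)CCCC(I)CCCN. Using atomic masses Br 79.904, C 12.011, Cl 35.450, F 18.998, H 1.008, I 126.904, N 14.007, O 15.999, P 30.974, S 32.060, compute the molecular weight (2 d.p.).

470.63 g/mol

First, the molecular formula is C14H27BrClFIN (counting implicit H from valence).
  Br: 1 × 79.904 = 79.904
  C: 14 × 12.011 = 168.154
  Cl: 1 × 35.450 = 35.450
  F: 1 × 18.998 = 18.998
  H: 27 × 1.008 = 27.216
  I: 1 × 126.904 = 126.904
  N: 1 × 14.007 = 14.007
Sum: 1×79.904 + 14×12.011 + 1×35.450 + 1×18.998 + 27×1.008 + 1×126.904 + 1×14.007 = 470.633 → 470.63 g/mol.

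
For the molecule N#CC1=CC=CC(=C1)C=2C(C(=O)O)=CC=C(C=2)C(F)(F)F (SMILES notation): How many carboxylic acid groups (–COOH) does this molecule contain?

The carboxylic acid motif appears at heavy-atom position 11 in the SMILES.
Other groups present: 1 nitrile.
Carboxylic acid count: 1.

1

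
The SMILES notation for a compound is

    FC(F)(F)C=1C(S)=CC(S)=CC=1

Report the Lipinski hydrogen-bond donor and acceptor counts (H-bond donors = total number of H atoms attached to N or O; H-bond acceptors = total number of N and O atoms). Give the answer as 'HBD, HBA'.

Donors: find every N or O and count the H atoms it carries.
  (no N or O atoms present)
Lipinski HBD = 0.
Acceptors: N atoms = 0, O atoms = 0 → HBA = 0.

0, 0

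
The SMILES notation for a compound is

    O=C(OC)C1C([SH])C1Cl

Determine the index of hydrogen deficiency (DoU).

Degree of unsaturation = (number of rings) + (number of π bonds).
Ring closures in the SMILES: 1.
π bonds: 1 double bond (each 1 DoU) → 1 DoU from unsaturation.
Total DoU = 1 + 1 = 2.

2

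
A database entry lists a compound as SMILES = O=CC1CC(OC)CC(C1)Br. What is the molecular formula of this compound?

C8H13BrO2

Walk through each heavy atom and fill implicit hydrogens from standard valence (C 4, N 3, O 2, S 2, halogen 1):
  atom 1: O, bond orders sum to 2 (valence 2) → 0 H
  atom 2: C, bond orders sum to 3 (valence 4) → 1 H
  atom 3: C, bond orders sum to 3 (valence 4) → 1 H
  atom 4: C, bond orders sum to 2 (valence 4) → 2 H
  atom 5: C, bond orders sum to 3 (valence 4) → 1 H
  atom 6: O, bond orders sum to 2 (valence 2) → 0 H
  atom 7: C, bond orders sum to 1 (valence 4) → 3 H
  atom 8: C, bond orders sum to 2 (valence 4) → 2 H
  atom 9: C, bond orders sum to 3 (valence 4) → 1 H
  atom 10: C, bond orders sum to 2 (valence 4) → 2 H
  atom 11: Br (halogen, monovalent) → 0 H
Totals → C:8, H:13, Br:1, O:2.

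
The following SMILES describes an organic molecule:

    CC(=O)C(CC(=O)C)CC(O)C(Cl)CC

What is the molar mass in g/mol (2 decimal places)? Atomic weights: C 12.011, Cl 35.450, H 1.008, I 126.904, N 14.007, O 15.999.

First, the molecular formula is C11H19ClO3 (counting implicit H from valence).
  C: 11 × 12.011 = 132.121
  Cl: 1 × 35.450 = 35.450
  H: 19 × 1.008 = 19.152
  O: 3 × 15.999 = 47.997
Sum: 11×12.011 + 1×35.450 + 19×1.008 + 3×15.999 = 234.720 → 234.72 g/mol.

234.72 g/mol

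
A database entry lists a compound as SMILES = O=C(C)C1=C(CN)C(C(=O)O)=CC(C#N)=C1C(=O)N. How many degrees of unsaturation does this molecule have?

9

Molecular formula: C12H11N3O4.
DoU = (2C + 2 + N − H − X) / 2, where X is the halogen count and O/S are ignored.
    = (2·12 + 2 + 3 − 11 − 0) / 2 = 18 / 2 = 9.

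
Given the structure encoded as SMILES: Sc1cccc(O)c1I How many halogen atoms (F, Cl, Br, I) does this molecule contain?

Halogen atoms appear at heavy-atom position 9 (1×I).
Other groups present: 1 hydroxyl, 1 thiol.
Halogen count: 1.

1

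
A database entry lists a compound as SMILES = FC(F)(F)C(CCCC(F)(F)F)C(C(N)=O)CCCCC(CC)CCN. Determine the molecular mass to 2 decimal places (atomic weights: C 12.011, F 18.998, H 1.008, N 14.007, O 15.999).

392.43 g/mol

First, the molecular formula is C17H30F6N2O (counting implicit H from valence).
  C: 17 × 12.011 = 204.187
  F: 6 × 18.998 = 113.988
  H: 30 × 1.008 = 30.240
  N: 2 × 14.007 = 28.014
  O: 1 × 15.999 = 15.999
Sum: 17×12.011 + 6×18.998 + 30×1.008 + 2×14.007 + 1×15.999 = 392.428 → 392.43 g/mol.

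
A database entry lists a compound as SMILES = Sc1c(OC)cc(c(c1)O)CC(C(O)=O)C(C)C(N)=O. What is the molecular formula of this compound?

C13H17NO5S

Walk through each heavy atom and fill implicit hydrogens from standard valence (C 4, N 3, O 2, S 2, halogen 1); for lowercase aromatic atoms, an aromatic c carries 1 H when it has two neighbours and 0 H with three, and aromatic n carries 0 H:
  atom 1: S, bond orders sum to 1 (valence 2) → 1 H
  atom 2: aromatic c, 3 neighbours → 0 H
  atom 3: aromatic c, 3 neighbours → 0 H
  atom 4: O, bond orders sum to 2 (valence 2) → 0 H
  atom 5: C, bond orders sum to 1 (valence 4) → 3 H
  atom 6: aromatic c, 2 neighbours → 1 H
  atom 7: aromatic c, 3 neighbours → 0 H
  atom 8: aromatic c, 3 neighbours → 0 H
  atom 9: aromatic c, 2 neighbours → 1 H
  atom 10: O, bond orders sum to 1 (valence 2) → 1 H
  atom 11: C, bond orders sum to 2 (valence 4) → 2 H
  atom 12: C, bond orders sum to 3 (valence 4) → 1 H
  atom 13: C, bond orders sum to 4 (valence 4) → 0 H
  atom 14: O, bond orders sum to 1 (valence 2) → 1 H
  atom 15: O, bond orders sum to 2 (valence 2) → 0 H
  atom 16: C, bond orders sum to 3 (valence 4) → 1 H
  atom 17: C, bond orders sum to 1 (valence 4) → 3 H
  atom 18: C, bond orders sum to 4 (valence 4) → 0 H
  atom 19: N, bond orders sum to 1 (valence 3) → 2 H
  atom 20: O, bond orders sum to 2 (valence 2) → 0 H
Totals → C:13, H:17, N:1, O:5, S:1.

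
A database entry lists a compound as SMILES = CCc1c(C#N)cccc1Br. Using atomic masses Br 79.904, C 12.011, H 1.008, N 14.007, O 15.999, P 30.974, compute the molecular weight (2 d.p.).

210.07 g/mol

First, the molecular formula is C9H8BrN (counting implicit H from valence).
  Br: 1 × 79.904 = 79.904
  C: 9 × 12.011 = 108.099
  H: 8 × 1.008 = 8.064
  N: 1 × 14.007 = 14.007
Sum: 1×79.904 + 9×12.011 + 8×1.008 + 1×14.007 = 210.074 → 210.07 g/mol.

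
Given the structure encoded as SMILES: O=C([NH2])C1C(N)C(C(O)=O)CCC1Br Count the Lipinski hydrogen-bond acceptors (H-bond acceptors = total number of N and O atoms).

N atoms: 2; O atoms: 3.
Lipinski HBA = 2 + 3 = 5.

5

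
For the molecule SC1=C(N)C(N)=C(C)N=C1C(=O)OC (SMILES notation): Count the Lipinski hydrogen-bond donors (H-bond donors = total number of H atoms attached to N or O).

4

Donors: find every N or O and count the H atoms it carries.
  atom 4 (N): bond orders sum to 1 → 2 H
  atom 6 (N): bond orders sum to 1 → 2 H
  atom 9 (N): bond orders sum to 3 → 0 H
  atom 12 (O): bond orders sum to 2 → 0 H
  atom 13 (O): bond orders sum to 2 → 0 H
Lipinski HBD = 4.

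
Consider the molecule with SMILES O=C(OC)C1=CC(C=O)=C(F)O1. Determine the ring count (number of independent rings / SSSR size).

1

In SMILES, each pair of matching ring-closure digits denotes one ring-closing bond; the number of such bonds equals the number of independent rings.
Ring-closure bonds here: 1.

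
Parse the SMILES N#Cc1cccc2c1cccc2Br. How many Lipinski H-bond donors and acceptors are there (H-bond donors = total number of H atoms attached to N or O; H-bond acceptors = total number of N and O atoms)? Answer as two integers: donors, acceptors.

0, 1

Donors: find every N or O and count the H atoms it carries.
  atom 1 (N): bond orders sum to 3 → 0 H
Lipinski HBD = 0.
Acceptors: N atoms = 1, O atoms = 0 → HBA = 1.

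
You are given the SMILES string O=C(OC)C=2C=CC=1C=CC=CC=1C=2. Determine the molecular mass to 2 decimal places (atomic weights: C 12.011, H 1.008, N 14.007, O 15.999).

186.21 g/mol

First, the molecular formula is C12H10O2 (counting implicit H from valence).
  C: 12 × 12.011 = 144.132
  H: 10 × 1.008 = 10.080
  O: 2 × 15.999 = 31.998
Sum: 12×12.011 + 10×1.008 + 2×15.999 = 186.210 → 186.21 g/mol.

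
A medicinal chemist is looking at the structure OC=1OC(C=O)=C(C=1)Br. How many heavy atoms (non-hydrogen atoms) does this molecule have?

9

Every atom symbol written in the SMILES (organic subset) is one heavy atom; implicit H are not written.
Heavy atoms by element → Br:1, C:5, O:3.
Total: 9.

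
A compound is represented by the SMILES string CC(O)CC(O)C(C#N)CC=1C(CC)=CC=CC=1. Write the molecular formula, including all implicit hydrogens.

C15H21NO2

Walk through each heavy atom and fill implicit hydrogens from standard valence (C 4, N 3, O 2, S 2, halogen 1):
  atom 1: C, bond orders sum to 1 (valence 4) → 3 H
  atom 2: C, bond orders sum to 3 (valence 4) → 1 H
  atom 3: O, bond orders sum to 1 (valence 2) → 1 H
  atom 4: C, bond orders sum to 2 (valence 4) → 2 H
  atom 5: C, bond orders sum to 3 (valence 4) → 1 H
  atom 6: O, bond orders sum to 1 (valence 2) → 1 H
  atom 7: C, bond orders sum to 3 (valence 4) → 1 H
  atom 8: C, bond orders sum to 4 (valence 4) → 0 H
  atom 9: N, bond orders sum to 3 (valence 3) → 0 H
  atom 10: C, bond orders sum to 2 (valence 4) → 2 H
  atom 11: C, bond orders sum to 4 (valence 4) → 0 H
  atom 12: C, bond orders sum to 4 (valence 4) → 0 H
  atom 13: C, bond orders sum to 2 (valence 4) → 2 H
  atom 14: C, bond orders sum to 1 (valence 4) → 3 H
  atom 15: C, bond orders sum to 3 (valence 4) → 1 H
  atom 16: C, bond orders sum to 3 (valence 4) → 1 H
  atom 17: C, bond orders sum to 3 (valence 4) → 1 H
  atom 18: C, bond orders sum to 3 (valence 4) → 1 H
Totals → C:15, H:21, N:1, O:2.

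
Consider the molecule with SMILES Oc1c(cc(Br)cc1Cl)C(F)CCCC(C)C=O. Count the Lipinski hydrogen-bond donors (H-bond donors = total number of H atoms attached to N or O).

Donors: find every N or O and count the H atoms it carries.
  atom 1 (O): bond orders sum to 1 → 1 H
  atom 18 (O): bond orders sum to 2 → 0 H
Lipinski HBD = 1.

1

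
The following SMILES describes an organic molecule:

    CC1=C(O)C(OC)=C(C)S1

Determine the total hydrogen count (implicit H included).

10

Walk through each heavy atom and fill implicit hydrogens from standard valence (C 4, N 3, O 2, S 2, halogen 1):
  atom 1: C, bond orders sum to 1 (valence 4) → 3 H
  atom 2: C, bond orders sum to 4 (valence 4) → 0 H
  atom 3: C, bond orders sum to 4 (valence 4) → 0 H
  atom 4: O, bond orders sum to 1 (valence 2) → 1 H
  atom 5: C, bond orders sum to 4 (valence 4) → 0 H
  atom 6: O, bond orders sum to 2 (valence 2) → 0 H
  atom 7: C, bond orders sum to 1 (valence 4) → 3 H
  atom 8: C, bond orders sum to 4 (valence 4) → 0 H
  atom 9: C, bond orders sum to 1 (valence 4) → 3 H
  atom 10: S, bond orders sum to 2 (valence 2) → 0 H
Total hydrogens: 10.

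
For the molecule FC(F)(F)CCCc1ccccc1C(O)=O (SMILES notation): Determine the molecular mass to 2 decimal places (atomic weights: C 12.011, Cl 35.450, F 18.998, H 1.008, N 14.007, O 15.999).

232.20 g/mol

First, the molecular formula is C11H11F3O2 (counting implicit H from valence).
  C: 11 × 12.011 = 132.121
  F: 3 × 18.998 = 56.994
  H: 11 × 1.008 = 11.088
  O: 2 × 15.999 = 31.998
Sum: 11×12.011 + 3×18.998 + 11×1.008 + 2×15.999 = 232.201 → 232.20 g/mol.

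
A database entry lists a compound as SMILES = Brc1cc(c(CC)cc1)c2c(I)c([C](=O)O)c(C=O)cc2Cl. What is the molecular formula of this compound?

C16H11BrClIO3

Walk through each heavy atom and fill implicit hydrogens from standard valence (C 4, N 3, O 2, S 2, halogen 1); for lowercase aromatic atoms, an aromatic c carries 1 H when it has two neighbours and 0 H with three, and aromatic n carries 0 H:
  atom 1: Br (halogen, monovalent) → 0 H
  atom 2: aromatic c, 3 neighbours → 0 H
  atom 3: aromatic c, 2 neighbours → 1 H
  atom 4: aromatic c, 3 neighbours → 0 H
  atom 5: aromatic c, 3 neighbours → 0 H
  atom 6: C, bond orders sum to 2 (valence 4) → 2 H
  atom 7: C, bond orders sum to 1 (valence 4) → 3 H
  atom 8: aromatic c, 2 neighbours → 1 H
  atom 9: aromatic c, 2 neighbours → 1 H
  atom 10: aromatic c, 3 neighbours → 0 H
  atom 11: aromatic c, 3 neighbours → 0 H
  atom 12: I (halogen, monovalent) → 0 H
  atom 13: aromatic c, 3 neighbours → 0 H
  atom 14: C with explicit H count 0
  atom 15: O, bond orders sum to 2 (valence 2) → 0 H
  atom 16: O, bond orders sum to 1 (valence 2) → 1 H
  atom 17: aromatic c, 3 neighbours → 0 H
  atom 18: C, bond orders sum to 3 (valence 4) → 1 H
  atom 19: O, bond orders sum to 2 (valence 2) → 0 H
  atom 20: aromatic c, 2 neighbours → 1 H
  atom 21: aromatic c, 3 neighbours → 0 H
  atom 22: Cl (halogen, monovalent) → 0 H
Totals → C:16, H:11, Br:1, Cl:1, I:1, O:3.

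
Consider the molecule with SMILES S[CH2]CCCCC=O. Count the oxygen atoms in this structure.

1

Scan the SMILES for O atoms (remember two-letter symbols like Cl and Br are single atoms).
Oxygen count: 1.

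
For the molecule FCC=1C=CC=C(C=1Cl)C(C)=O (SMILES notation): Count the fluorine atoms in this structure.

Scan the SMILES for F atoms (remember two-letter symbols like Cl and Br are single atoms).
Fluorine count: 1.

1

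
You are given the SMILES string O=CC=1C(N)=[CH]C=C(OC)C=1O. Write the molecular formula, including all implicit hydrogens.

C8H9NO3

Walk through each heavy atom and fill implicit hydrogens from standard valence (C 4, N 3, O 2, S 2, halogen 1):
  atom 1: O, bond orders sum to 2 (valence 2) → 0 H
  atom 2: C, bond orders sum to 3 (valence 4) → 1 H
  atom 3: C, bond orders sum to 4 (valence 4) → 0 H
  atom 4: C, bond orders sum to 4 (valence 4) → 0 H
  atom 5: N, bond orders sum to 1 (valence 3) → 2 H
  atom 6: C with explicit H count 1
  atom 7: C, bond orders sum to 3 (valence 4) → 1 H
  atom 8: C, bond orders sum to 4 (valence 4) → 0 H
  atom 9: O, bond orders sum to 2 (valence 2) → 0 H
  atom 10: C, bond orders sum to 1 (valence 4) → 3 H
  atom 11: C, bond orders sum to 4 (valence 4) → 0 H
  atom 12: O, bond orders sum to 1 (valence 2) → 1 H
Totals → C:8, H:9, N:1, O:3.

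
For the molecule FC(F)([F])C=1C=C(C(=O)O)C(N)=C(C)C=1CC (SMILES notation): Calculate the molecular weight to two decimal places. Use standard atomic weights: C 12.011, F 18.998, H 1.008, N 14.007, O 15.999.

First, the molecular formula is C11H12F3NO2 (counting implicit H from valence).
  C: 11 × 12.011 = 132.121
  F: 3 × 18.998 = 56.994
  H: 12 × 1.008 = 12.096
  N: 1 × 14.007 = 14.007
  O: 2 × 15.999 = 31.998
Sum: 11×12.011 + 3×18.998 + 12×1.008 + 1×14.007 + 2×15.999 = 247.216 → 247.22 g/mol.

247.22 g/mol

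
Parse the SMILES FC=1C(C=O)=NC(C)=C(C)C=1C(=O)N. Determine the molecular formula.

C9H9FN2O2

Walk through each heavy atom and fill implicit hydrogens from standard valence (C 4, N 3, O 2, S 2, halogen 1):
  atom 1: F (halogen, monovalent) → 0 H
  atom 2: C, bond orders sum to 4 (valence 4) → 0 H
  atom 3: C, bond orders sum to 4 (valence 4) → 0 H
  atom 4: C, bond orders sum to 3 (valence 4) → 1 H
  atom 5: O, bond orders sum to 2 (valence 2) → 0 H
  atom 6: N, bond orders sum to 3 (valence 3) → 0 H
  atom 7: C, bond orders sum to 4 (valence 4) → 0 H
  atom 8: C, bond orders sum to 1 (valence 4) → 3 H
  atom 9: C, bond orders sum to 4 (valence 4) → 0 H
  atom 10: C, bond orders sum to 1 (valence 4) → 3 H
  atom 11: C, bond orders sum to 4 (valence 4) → 0 H
  atom 12: C, bond orders sum to 4 (valence 4) → 0 H
  atom 13: O, bond orders sum to 2 (valence 2) → 0 H
  atom 14: N, bond orders sum to 1 (valence 3) → 2 H
Totals → C:9, H:9, F:1, N:2, O:2.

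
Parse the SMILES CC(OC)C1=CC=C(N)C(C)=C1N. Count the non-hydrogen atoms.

Every atom symbol written in the SMILES (organic subset) is one heavy atom; implicit H are not written.
Heavy atoms by element → C:10, N:2, O:1.
Total: 13.

13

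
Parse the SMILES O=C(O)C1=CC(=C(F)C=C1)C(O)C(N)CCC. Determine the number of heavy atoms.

17

Every atom symbol written in the SMILES (organic subset) is one heavy atom; implicit H are not written.
Heavy atoms by element → C:12, F:1, N:1, O:3.
Total: 17.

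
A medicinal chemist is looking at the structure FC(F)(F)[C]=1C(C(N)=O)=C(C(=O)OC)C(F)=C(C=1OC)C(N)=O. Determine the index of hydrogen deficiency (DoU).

7

Molecular formula: C12H10F4N2O5.
DoU = (2C + 2 + N − H − X) / 2, where X is the halogen count and O/S are ignored.
    = (2·12 + 2 + 2 − 10 − 4) / 2 = 14 / 2 = 7.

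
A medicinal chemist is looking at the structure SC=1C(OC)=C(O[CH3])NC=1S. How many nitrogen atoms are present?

Scan the SMILES for N atoms (remember two-letter symbols like Cl and Br are single atoms).
Nitrogen count: 1.

1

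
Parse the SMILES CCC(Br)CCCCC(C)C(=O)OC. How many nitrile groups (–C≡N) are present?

0

Scan the SMILES for the nitrile motif — none present.
Groups that are present: 1 ester.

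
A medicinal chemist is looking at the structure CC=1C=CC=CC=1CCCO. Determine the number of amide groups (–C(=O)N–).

Scan the SMILES for the amide motif — none present.
Groups that are present: 1 hydroxyl.

0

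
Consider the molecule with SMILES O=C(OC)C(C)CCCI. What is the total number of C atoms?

Count every carbon token in the SMILES (each C, including those in ring-closure positions and inside branches).
Carbon count: 7.

7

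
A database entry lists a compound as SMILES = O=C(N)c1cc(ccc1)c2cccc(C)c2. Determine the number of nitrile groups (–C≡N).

0

Scan the SMILES for the nitrile motif — none present.
Groups that are present: 1 amide.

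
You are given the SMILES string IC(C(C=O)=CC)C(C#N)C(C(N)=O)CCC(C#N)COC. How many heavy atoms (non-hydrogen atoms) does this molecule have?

22

Every atom symbol written in the SMILES (organic subset) is one heavy atom; implicit H are not written.
Heavy atoms by element → C:15, I:1, N:3, O:3.
Total: 22.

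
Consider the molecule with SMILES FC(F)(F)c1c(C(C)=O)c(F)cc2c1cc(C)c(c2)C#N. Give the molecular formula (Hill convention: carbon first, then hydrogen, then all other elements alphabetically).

C15H9F4NO

Walk through each heavy atom and fill implicit hydrogens from standard valence (C 4, N 3, O 2, S 2, halogen 1); for lowercase aromatic atoms, an aromatic c carries 1 H when it has two neighbours and 0 H with three, and aromatic n carries 0 H:
  atom 1: F (halogen, monovalent) → 0 H
  atom 2: C, bond orders sum to 4 (valence 4) → 0 H
  atom 3: F (halogen, monovalent) → 0 H
  atom 4: F (halogen, monovalent) → 0 H
  atom 5: aromatic c, 3 neighbours → 0 H
  atom 6: aromatic c, 3 neighbours → 0 H
  atom 7: C, bond orders sum to 4 (valence 4) → 0 H
  atom 8: C, bond orders sum to 1 (valence 4) → 3 H
  atom 9: O, bond orders sum to 2 (valence 2) → 0 H
  atom 10: aromatic c, 3 neighbours → 0 H
  atom 11: F (halogen, monovalent) → 0 H
  atom 12: aromatic c, 2 neighbours → 1 H
  atom 13: aromatic c, 3 neighbours → 0 H
  atom 14: aromatic c, 3 neighbours → 0 H
  atom 15: aromatic c, 2 neighbours → 1 H
  atom 16: aromatic c, 3 neighbours → 0 H
  atom 17: C, bond orders sum to 1 (valence 4) → 3 H
  atom 18: aromatic c, 3 neighbours → 0 H
  atom 19: aromatic c, 2 neighbours → 1 H
  atom 20: C, bond orders sum to 4 (valence 4) → 0 H
  atom 21: N, bond orders sum to 3 (valence 3) → 0 H
Totals → C:15, H:9, F:4, N:1, O:1.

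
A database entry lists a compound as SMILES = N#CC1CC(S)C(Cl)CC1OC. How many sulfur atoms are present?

1

Scan the SMILES for S atoms (remember two-letter symbols like Cl and Br are single atoms).
Sulfur count: 1.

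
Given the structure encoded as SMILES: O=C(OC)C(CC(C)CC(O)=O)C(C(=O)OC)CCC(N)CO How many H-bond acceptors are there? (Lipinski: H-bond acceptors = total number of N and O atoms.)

N atoms: 1; O atoms: 7.
Lipinski HBA = 1 + 7 = 8.

8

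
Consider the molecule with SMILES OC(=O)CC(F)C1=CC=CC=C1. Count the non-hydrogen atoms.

Every atom symbol written in the SMILES (organic subset) is one heavy atom; implicit H are not written.
Heavy atoms by element → C:9, F:1, O:2.
Total: 12.

12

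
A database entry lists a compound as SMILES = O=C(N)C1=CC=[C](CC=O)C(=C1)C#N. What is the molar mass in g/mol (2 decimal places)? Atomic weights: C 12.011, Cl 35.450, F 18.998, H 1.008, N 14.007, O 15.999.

188.19 g/mol

First, the molecular formula is C10H8N2O2 (counting implicit H from valence).
  C: 10 × 12.011 = 120.110
  H: 8 × 1.008 = 8.064
  N: 2 × 14.007 = 28.014
  O: 2 × 15.999 = 31.998
Sum: 10×12.011 + 8×1.008 + 2×14.007 + 2×15.999 = 188.186 → 188.19 g/mol.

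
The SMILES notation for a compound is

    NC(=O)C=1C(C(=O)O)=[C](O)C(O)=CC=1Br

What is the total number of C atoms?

Count every carbon token in the SMILES (each C, including those in ring-closure positions and inside branches).
Carbon count: 8.

8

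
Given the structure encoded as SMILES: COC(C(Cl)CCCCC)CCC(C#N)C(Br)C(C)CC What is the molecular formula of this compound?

C17H31BrClNO

Walk through each heavy atom and fill implicit hydrogens from standard valence (C 4, N 3, O 2, S 2, halogen 1):
  atom 1: C, bond orders sum to 1 (valence 4) → 3 H
  atom 2: O, bond orders sum to 2 (valence 2) → 0 H
  atom 3: C, bond orders sum to 3 (valence 4) → 1 H
  atom 4: C, bond orders sum to 3 (valence 4) → 1 H
  atom 5: Cl (halogen, monovalent) → 0 H
  atom 6: C, bond orders sum to 2 (valence 4) → 2 H
  atom 7: C, bond orders sum to 2 (valence 4) → 2 H
  atom 8: C, bond orders sum to 2 (valence 4) → 2 H
  atom 9: C, bond orders sum to 2 (valence 4) → 2 H
  atom 10: C, bond orders sum to 1 (valence 4) → 3 H
  atom 11: C, bond orders sum to 2 (valence 4) → 2 H
  atom 12: C, bond orders sum to 2 (valence 4) → 2 H
  atom 13: C, bond orders sum to 3 (valence 4) → 1 H
  atom 14: C, bond orders sum to 4 (valence 4) → 0 H
  atom 15: N, bond orders sum to 3 (valence 3) → 0 H
  atom 16: C, bond orders sum to 3 (valence 4) → 1 H
  atom 17: Br (halogen, monovalent) → 0 H
  atom 18: C, bond orders sum to 3 (valence 4) → 1 H
  atom 19: C, bond orders sum to 1 (valence 4) → 3 H
  atom 20: C, bond orders sum to 2 (valence 4) → 2 H
  atom 21: C, bond orders sum to 1 (valence 4) → 3 H
Totals → C:17, H:31, Br:1, Cl:1, N:1, O:1.
In Hill order: C17H31BrClNO.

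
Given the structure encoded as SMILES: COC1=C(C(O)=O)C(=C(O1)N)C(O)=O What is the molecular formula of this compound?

C7H7NO6

Walk through each heavy atom and fill implicit hydrogens from standard valence (C 4, N 3, O 2, S 2, halogen 1):
  atom 1: C, bond orders sum to 1 (valence 4) → 3 H
  atom 2: O, bond orders sum to 2 (valence 2) → 0 H
  atom 3: C, bond orders sum to 4 (valence 4) → 0 H
  atom 4: C, bond orders sum to 4 (valence 4) → 0 H
  atom 5: C, bond orders sum to 4 (valence 4) → 0 H
  atom 6: O, bond orders sum to 1 (valence 2) → 1 H
  atom 7: O, bond orders sum to 2 (valence 2) → 0 H
  atom 8: C, bond orders sum to 4 (valence 4) → 0 H
  atom 9: C, bond orders sum to 4 (valence 4) → 0 H
  atom 10: O, bond orders sum to 2 (valence 2) → 0 H
  atom 11: N, bond orders sum to 1 (valence 3) → 2 H
  atom 12: C, bond orders sum to 4 (valence 4) → 0 H
  atom 13: O, bond orders sum to 1 (valence 2) → 1 H
  atom 14: O, bond orders sum to 2 (valence 2) → 0 H
Totals → C:7, H:7, N:1, O:6.
In Hill order: C7H7NO6.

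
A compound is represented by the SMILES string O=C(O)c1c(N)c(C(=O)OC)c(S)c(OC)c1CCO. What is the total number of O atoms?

6

Scan the SMILES for O atoms (remember two-letter symbols like Cl and Br are single atoms).
Oxygen count: 6.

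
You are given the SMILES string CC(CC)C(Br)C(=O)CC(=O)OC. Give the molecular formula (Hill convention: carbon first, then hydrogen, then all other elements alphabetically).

Walk through each heavy atom and fill implicit hydrogens from standard valence (C 4, N 3, O 2, S 2, halogen 1):
  atom 1: C, bond orders sum to 1 (valence 4) → 3 H
  atom 2: C, bond orders sum to 3 (valence 4) → 1 H
  atom 3: C, bond orders sum to 2 (valence 4) → 2 H
  atom 4: C, bond orders sum to 1 (valence 4) → 3 H
  atom 5: C, bond orders sum to 3 (valence 4) → 1 H
  atom 6: Br (halogen, monovalent) → 0 H
  atom 7: C, bond orders sum to 4 (valence 4) → 0 H
  atom 8: O, bond orders sum to 2 (valence 2) → 0 H
  atom 9: C, bond orders sum to 2 (valence 4) → 2 H
  atom 10: C, bond orders sum to 4 (valence 4) → 0 H
  atom 11: O, bond orders sum to 2 (valence 2) → 0 H
  atom 12: O, bond orders sum to 2 (valence 2) → 0 H
  atom 13: C, bond orders sum to 1 (valence 4) → 3 H
Totals → C:9, H:15, Br:1, O:3.
In Hill order: C9H15BrO3.

C9H15BrO3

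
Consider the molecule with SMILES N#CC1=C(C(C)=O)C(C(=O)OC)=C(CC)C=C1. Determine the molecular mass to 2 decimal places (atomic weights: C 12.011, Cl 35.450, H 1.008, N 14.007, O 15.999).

231.25 g/mol

First, the molecular formula is C13H13NO3 (counting implicit H from valence).
  C: 13 × 12.011 = 156.143
  H: 13 × 1.008 = 13.104
  N: 1 × 14.007 = 14.007
  O: 3 × 15.999 = 47.997
Sum: 13×12.011 + 13×1.008 + 1×14.007 + 3×15.999 = 231.251 → 231.25 g/mol.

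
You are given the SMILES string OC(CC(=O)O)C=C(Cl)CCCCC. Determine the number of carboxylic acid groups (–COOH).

1

The carboxylic acid motif appears at heavy-atom position 4 in the SMILES.
Other groups present: 1 alkene, 1 hydroxyl.
Carboxylic acid count: 1.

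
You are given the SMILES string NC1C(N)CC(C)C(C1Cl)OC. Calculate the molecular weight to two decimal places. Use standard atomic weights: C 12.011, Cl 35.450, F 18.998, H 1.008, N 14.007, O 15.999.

192.69 g/mol

First, the molecular formula is C8H17ClN2O (counting implicit H from valence).
  C: 8 × 12.011 = 96.088
  Cl: 1 × 35.450 = 35.450
  H: 17 × 1.008 = 17.136
  N: 2 × 14.007 = 28.014
  O: 1 × 15.999 = 15.999
Sum: 8×12.011 + 1×35.450 + 17×1.008 + 2×14.007 + 1×15.999 = 192.687 → 192.69 g/mol.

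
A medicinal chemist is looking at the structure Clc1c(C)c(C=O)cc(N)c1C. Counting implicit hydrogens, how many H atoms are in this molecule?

10

Walk through each heavy atom and fill implicit hydrogens from standard valence (C 4, N 3, O 2, S 2, halogen 1); for lowercase aromatic atoms, an aromatic c carries 1 H when it has two neighbours and 0 H with three, and aromatic n carries 0 H:
  atom 1: Cl (halogen, monovalent) → 0 H
  atom 2: aromatic c, 3 neighbours → 0 H
  atom 3: aromatic c, 3 neighbours → 0 H
  atom 4: C, bond orders sum to 1 (valence 4) → 3 H
  atom 5: aromatic c, 3 neighbours → 0 H
  atom 6: C, bond orders sum to 3 (valence 4) → 1 H
  atom 7: O, bond orders sum to 2 (valence 2) → 0 H
  atom 8: aromatic c, 2 neighbours → 1 H
  atom 9: aromatic c, 3 neighbours → 0 H
  atom 10: N, bond orders sum to 1 (valence 3) → 2 H
  atom 11: aromatic c, 3 neighbours → 0 H
  atom 12: C, bond orders sum to 1 (valence 4) → 3 H
Total hydrogens: 10.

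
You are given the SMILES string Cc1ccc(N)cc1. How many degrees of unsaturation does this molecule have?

4

Molecular formula: C7H9N.
DoU = (2C + 2 + N − H − X) / 2, where X is the halogen count and O/S are ignored.
    = (2·7 + 2 + 1 − 9 − 0) / 2 = 8 / 2 = 4.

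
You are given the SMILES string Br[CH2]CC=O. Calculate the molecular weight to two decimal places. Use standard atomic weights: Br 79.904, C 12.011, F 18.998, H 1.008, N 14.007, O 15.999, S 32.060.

First, the molecular formula is C3H5BrO (counting implicit H from valence).
  Br: 1 × 79.904 = 79.904
  C: 3 × 12.011 = 36.033
  H: 5 × 1.008 = 5.040
  O: 1 × 15.999 = 15.999
Sum: 1×79.904 + 3×12.011 + 5×1.008 + 1×15.999 = 136.976 → 136.98 g/mol.

136.98 g/mol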